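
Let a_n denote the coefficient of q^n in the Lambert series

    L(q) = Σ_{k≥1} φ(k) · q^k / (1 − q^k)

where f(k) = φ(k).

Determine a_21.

[q^21] φ(21)=12,φ(7)=6,φ(3)=2,φ(1)=1 ⇒ 21

a_21 = 21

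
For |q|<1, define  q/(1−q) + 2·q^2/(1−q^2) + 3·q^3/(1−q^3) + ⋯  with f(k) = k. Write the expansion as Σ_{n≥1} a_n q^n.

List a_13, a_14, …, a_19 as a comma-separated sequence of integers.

14, 24, 24, 31, 18, 39, 20

q^13  k|13↦f(k): 13:13 1:1  a_13=14
q^14  k|14↦f(k): 1:1 2:2 7:7 14:14  a_14=24
[q^15] f(15)=15,f(5)=5,f(3)=3,f(1)=1 ⇒ 24
n=16: 16·1 8·2 4·4 2·8 1·16  f→[16+8+4+2+1]=31
d|17:{17,1}  Σf=17+1=18
q^18  k|18↦f(k): 1:1 2:2 3:3 6:6 9:9 18:18  a_18=39
n=19: 1·19 19·1  f→[1+19]=20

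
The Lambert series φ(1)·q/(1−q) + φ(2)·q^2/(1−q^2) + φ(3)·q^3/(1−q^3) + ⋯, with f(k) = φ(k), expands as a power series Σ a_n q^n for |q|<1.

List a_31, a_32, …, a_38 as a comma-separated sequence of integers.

d|31:{1,31}  Σφ=1+30=31
n=32: 32·1 16·2 8·4 4·8 2·16 1·32  φ→[16+8+4+2+1+1]=32
q^33  k|33↦φ(k): 1:1 3:2 11:10 33:20  a_33=33
[q^34] φ(34)=16,φ(17)=16,φ(2)=1,φ(1)=1 ⇒ 34
n=35: 35·1 7·5 5·7 1·35  φ→[24+6+4+1]=35
d|36:{36,18,12,9,6,4,3,2,1}  Σφ=12+6+4+6+2+2+2+1+1=36
d|37:{37,1}  Σφ=36+1=37
d|38:{1,2,19,38}  Σφ=1+1+18+18=38

31, 32, 33, 34, 35, 36, 37, 38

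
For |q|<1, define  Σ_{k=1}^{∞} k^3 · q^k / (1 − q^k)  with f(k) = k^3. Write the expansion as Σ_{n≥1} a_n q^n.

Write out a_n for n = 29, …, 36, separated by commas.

n=29: 29·1 1·29  f→[24389+1]=24390
d|30:{1,2,3,5,6,10,15,30}  Σf=1+8+27+125+216+1000+3375+27000=31752
q^31  k|31↦f(k): 1:1 31:29791  a_31=29792
n=32: 1·32 2·16 4·8 8·4 16·2 32·1  f→[1+8+64+512+4096+32768]=37449
d|33:{33,11,3,1}  Σf=35937+1331+27+1=37296
[q^34] f(1)=1,f(2)=8,f(17)=4913,f(34)=39304 ⇒ 44226
q^35  k|35↦f(k): 1:1 5:125 7:343 35:42875  a_35=43344
[q^36] f(36)=46656,f(18)=5832,f(12)=1728,f(9)=729,f(6)=216,f(4)=64,f(3)=27,f(2)=8,f(1)=1 ⇒ 55261

24390, 31752, 29792, 37449, 37296, 44226, 43344, 55261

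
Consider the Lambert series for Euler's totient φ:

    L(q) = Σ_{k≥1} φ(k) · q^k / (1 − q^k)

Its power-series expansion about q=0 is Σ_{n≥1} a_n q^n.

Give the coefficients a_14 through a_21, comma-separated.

[q^14] φ(1)=1,φ(2)=1,φ(7)=6,φ(14)=6 ⇒ 14
[q^15] φ(1)=1,φ(3)=2,φ(5)=4,φ(15)=8 ⇒ 15
[q^16] φ(1)=1,φ(2)=1,φ(4)=2,φ(8)=4,φ(16)=8 ⇒ 16
[q^17] φ(1)=1,φ(17)=16 ⇒ 17
[q^18] φ(18)=6,φ(9)=6,φ(6)=2,φ(3)=2,φ(2)=1,φ(1)=1 ⇒ 18
[q^19] φ(19)=18,φ(1)=1 ⇒ 19
q^20  k|20↦φ(k): 1:1 2:1 4:2 5:4 10:4 20:8  a_20=20
n=21: 21·1 7·3 3·7 1·21  φ→[12+6+2+1]=21

14, 15, 16, 17, 18, 19, 20, 21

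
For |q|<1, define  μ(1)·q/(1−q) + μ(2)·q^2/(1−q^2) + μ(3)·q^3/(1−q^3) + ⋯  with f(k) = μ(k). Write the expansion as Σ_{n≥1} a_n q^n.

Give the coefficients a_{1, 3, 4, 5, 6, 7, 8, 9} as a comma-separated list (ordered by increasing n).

1, 0, 0, 0, 0, 0, 0, 0

d|1:{1}  Σμ=1=1
[q^3] μ(1)=1,μ(3)=-1 ⇒ 0
d|4:{4,2,1}  Σμ=0+(-1)+1=0
d|5:{1,5}  Σμ=1+(-1)=0
[q^6] μ(1)=1,μ(2)=-1,μ(3)=-1,μ(6)=1 ⇒ 0
q^7  k|7↦μ(k): 7:-1 1:1  a_7=0
n=8: 8·1 4·2 2·4 1·8  μ→[0+0+(-1)+1]=0
d|9:{1,3,9}  Σμ=1+(-1)+0=0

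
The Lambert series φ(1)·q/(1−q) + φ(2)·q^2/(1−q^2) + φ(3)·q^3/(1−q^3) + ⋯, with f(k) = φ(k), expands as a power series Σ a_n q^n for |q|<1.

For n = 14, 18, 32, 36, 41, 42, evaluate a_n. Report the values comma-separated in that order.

[q^14] φ(1)=1,φ(2)=1,φ(7)=6,φ(14)=6 ⇒ 14
q^18  k|18↦φ(k): 1:1 2:1 3:2 6:2 9:6 18:6  a_18=18
d|32:{1,2,4,8,16,32}  Σφ=1+1+2+4+8+16=32
n=36: 1·36 2·18 3·12 4·9 6·6 9·4 12·3 18·2 36·1  φ→[1+1+2+2+2+6+4+6+12]=36
[q^41] φ(1)=1,φ(41)=40 ⇒ 41
q^42  k|42↦φ(k): 1:1 2:1 3:2 6:2 7:6 14:6 21:12 42:12  a_42=42

14, 18, 32, 36, 41, 42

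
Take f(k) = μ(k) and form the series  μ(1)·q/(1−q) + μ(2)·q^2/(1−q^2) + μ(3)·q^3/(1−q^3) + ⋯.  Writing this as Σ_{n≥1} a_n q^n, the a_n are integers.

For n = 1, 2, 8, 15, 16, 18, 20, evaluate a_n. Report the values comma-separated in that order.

n=1: 1·1  μ→[1]=1
d|2:{2,1}  Σμ=(-1)+1=0
n=8: 8·1 4·2 2·4 1·8  μ→[0+0+(-1)+1]=0
d|15:{15,5,3,1}  Σμ=1+(-1)+(-1)+1=0
q^16  k|16↦μ(k): 1:1 2:-1 4:0 8:0 16:0  a_16=0
n=18: 18·1 9·2 6·3 3·6 2·9 1·18  μ→[0+0+1+(-1)+(-1)+1]=0
[q^20] μ(20)=0,μ(10)=1,μ(5)=-1,μ(4)=0,μ(2)=-1,μ(1)=1 ⇒ 0

1, 0, 0, 0, 0, 0, 0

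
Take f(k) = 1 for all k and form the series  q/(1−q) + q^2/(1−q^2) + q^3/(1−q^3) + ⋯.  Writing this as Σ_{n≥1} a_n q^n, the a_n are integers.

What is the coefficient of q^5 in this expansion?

a_5 = 2

n=5: 1·5 5·1  f→[1+1]=2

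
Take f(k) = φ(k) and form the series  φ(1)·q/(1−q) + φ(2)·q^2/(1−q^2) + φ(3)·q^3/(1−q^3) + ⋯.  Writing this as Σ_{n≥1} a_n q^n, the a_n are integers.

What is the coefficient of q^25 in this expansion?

q^25  k|25↦φ(k): 25:20 5:4 1:1  a_25=25

a_25 = 25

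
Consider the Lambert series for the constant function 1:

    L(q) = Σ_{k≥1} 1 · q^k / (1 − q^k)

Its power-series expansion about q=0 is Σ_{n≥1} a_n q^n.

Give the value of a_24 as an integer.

d|24:{24,12,8,6,4,3,2,1}  Σf=1+1+1+1+1+1+1+1=8

a_24 = 8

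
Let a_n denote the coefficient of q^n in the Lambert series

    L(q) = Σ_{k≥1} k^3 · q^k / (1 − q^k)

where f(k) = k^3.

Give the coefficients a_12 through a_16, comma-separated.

q^12  k|12↦f(k): 12:1728 6:216 4:64 3:27 2:8 1:1  a_12=2044
d|13:{1,13}  Σf=1+2197=2198
[q^14] f(14)=2744,f(7)=343,f(2)=8,f(1)=1 ⇒ 3096
q^15  k|15↦f(k): 15:3375 5:125 3:27 1:1  a_15=3528
[q^16] f(16)=4096,f(8)=512,f(4)=64,f(2)=8,f(1)=1 ⇒ 4681

2044, 2198, 3096, 3528, 4681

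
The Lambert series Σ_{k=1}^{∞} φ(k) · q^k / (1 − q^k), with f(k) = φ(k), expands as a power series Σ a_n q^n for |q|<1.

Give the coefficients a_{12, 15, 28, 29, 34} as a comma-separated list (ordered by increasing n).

q^12  k|12↦φ(k): 12:4 6:2 4:2 3:2 2:1 1:1  a_12=12
[q^15] φ(15)=8,φ(5)=4,φ(3)=2,φ(1)=1 ⇒ 15
[q^28] φ(1)=1,φ(2)=1,φ(4)=2,φ(7)=6,φ(14)=6,φ(28)=12 ⇒ 28
q^29  k|29↦φ(k): 1:1 29:28  a_29=29
n=34: 34·1 17·2 2·17 1·34  φ→[16+16+1+1]=34

12, 15, 28, 29, 34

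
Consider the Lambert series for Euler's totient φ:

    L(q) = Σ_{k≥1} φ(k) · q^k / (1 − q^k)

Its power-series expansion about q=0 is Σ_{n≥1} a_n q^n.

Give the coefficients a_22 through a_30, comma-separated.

d|22:{22,11,2,1}  Σφ=10+10+1+1=22
q^23  k|23↦φ(k): 1:1 23:22  a_23=23
n=24: 1·24 2·12 3·8 4·6 6·4 8·3 12·2 24·1  φ→[1+1+2+2+2+4+4+8]=24
q^25  k|25↦φ(k): 1:1 5:4 25:20  a_25=25
n=26: 26·1 13·2 2·13 1·26  φ→[12+12+1+1]=26
d|27:{27,9,3,1}  Σφ=18+6+2+1=27
q^28  k|28↦φ(k): 28:12 14:6 7:6 4:2 2:1 1:1  a_28=28
q^29  k|29↦φ(k): 29:28 1:1  a_29=29
d|30:{30,15,10,6,5,3,2,1}  Σφ=8+8+4+2+4+2+1+1=30

22, 23, 24, 25, 26, 27, 28, 29, 30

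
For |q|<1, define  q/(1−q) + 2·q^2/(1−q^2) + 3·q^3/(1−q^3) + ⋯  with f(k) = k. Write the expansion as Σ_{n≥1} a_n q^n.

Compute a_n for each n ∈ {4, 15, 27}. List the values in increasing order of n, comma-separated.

7, 24, 40

d|4:{1,2,4}  Σf=1+2+4=7
n=15: 15·1 5·3 3·5 1·15  f→[15+5+3+1]=24
[q^27] f(27)=27,f(9)=9,f(3)=3,f(1)=1 ⇒ 40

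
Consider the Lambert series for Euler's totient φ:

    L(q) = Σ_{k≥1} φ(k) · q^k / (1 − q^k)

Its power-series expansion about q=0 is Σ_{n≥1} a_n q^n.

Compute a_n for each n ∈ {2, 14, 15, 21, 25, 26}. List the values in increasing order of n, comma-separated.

d|2:{1,2}  Σφ=1+1=2
q^14  k|14↦φ(k): 14:6 7:6 2:1 1:1  a_14=14
d|15:{15,5,3,1}  Σφ=8+4+2+1=15
n=21: 21·1 7·3 3·7 1·21  φ→[12+6+2+1]=21
q^25  k|25↦φ(k): 25:20 5:4 1:1  a_25=25
n=26: 1·26 2·13 13·2 26·1  φ→[1+1+12+12]=26

2, 14, 15, 21, 25, 26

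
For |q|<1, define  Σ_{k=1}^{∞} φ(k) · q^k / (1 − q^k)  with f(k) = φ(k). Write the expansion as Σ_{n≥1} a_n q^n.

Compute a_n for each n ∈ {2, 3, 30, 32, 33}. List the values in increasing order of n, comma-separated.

n=2: 1·2 2·1  φ→[1+1]=2
[q^3] φ(1)=1,φ(3)=2 ⇒ 3
n=30: 1·30 2·15 3·10 5·6 6·5 10·3 15·2 30·1  φ→[1+1+2+4+2+4+8+8]=30
d|32:{32,16,8,4,2,1}  Σφ=16+8+4+2+1+1=32
q^33  k|33↦φ(k): 33:20 11:10 3:2 1:1  a_33=33

2, 3, 30, 32, 33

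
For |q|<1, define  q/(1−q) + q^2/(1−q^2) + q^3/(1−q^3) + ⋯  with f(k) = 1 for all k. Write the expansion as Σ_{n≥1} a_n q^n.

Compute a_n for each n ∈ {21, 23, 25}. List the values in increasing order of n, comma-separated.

n=21: 1·21 3·7 7·3 21·1  f→[1+1+1+1]=4
[q^23] f(1)=1,f(23)=1 ⇒ 2
d|25:{25,5,1}  Σf=1+1+1=3

4, 2, 3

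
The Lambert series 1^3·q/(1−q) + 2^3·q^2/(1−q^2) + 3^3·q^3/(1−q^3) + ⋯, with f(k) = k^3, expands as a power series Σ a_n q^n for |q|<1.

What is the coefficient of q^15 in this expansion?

a_15 = 3528

d|15:{15,5,3,1}  Σf=3375+125+27+1=3528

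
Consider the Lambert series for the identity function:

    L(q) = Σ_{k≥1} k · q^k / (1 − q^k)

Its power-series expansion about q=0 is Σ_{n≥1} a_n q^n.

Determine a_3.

a_3 = 4

[q^3] f(1)=1,f(3)=3 ⇒ 4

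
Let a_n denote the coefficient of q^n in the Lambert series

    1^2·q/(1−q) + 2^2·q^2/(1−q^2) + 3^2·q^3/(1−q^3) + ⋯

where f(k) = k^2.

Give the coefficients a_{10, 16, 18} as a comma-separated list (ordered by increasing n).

130, 341, 455

d|10:{1,2,5,10}  Σf=1+4+25+100=130
n=16: 1·16 2·8 4·4 8·2 16·1  f→[1+4+16+64+256]=341
[q^18] f(1)=1,f(2)=4,f(3)=9,f(6)=36,f(9)=81,f(18)=324 ⇒ 455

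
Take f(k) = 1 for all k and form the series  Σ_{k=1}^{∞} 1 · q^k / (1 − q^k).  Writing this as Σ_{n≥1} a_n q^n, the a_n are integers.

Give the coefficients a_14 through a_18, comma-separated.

4, 4, 5, 2, 6

n=14: 14·1 7·2 2·7 1·14  f→[1+1+1+1]=4
[q^15] f(15)=1,f(5)=1,f(3)=1,f(1)=1 ⇒ 4
q^16  k|16↦f(k): 1:1 2:1 4:1 8:1 16:1  a_16=5
q^17  k|17↦f(k): 17:1 1:1  a_17=2
q^18  k|18↦f(k): 1:1 2:1 3:1 6:1 9:1 18:1  a_18=6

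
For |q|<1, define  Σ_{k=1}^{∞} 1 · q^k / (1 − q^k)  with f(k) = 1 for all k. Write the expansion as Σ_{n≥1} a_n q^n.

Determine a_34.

a_34 = 4

n=34: 34·1 17·2 2·17 1·34  f→[1+1+1+1]=4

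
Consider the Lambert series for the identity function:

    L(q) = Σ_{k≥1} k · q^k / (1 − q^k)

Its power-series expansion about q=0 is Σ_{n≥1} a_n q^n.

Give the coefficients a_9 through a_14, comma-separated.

[q^9] f(1)=1,f(3)=3,f(9)=9 ⇒ 13
d|10:{1,2,5,10}  Σf=1+2+5+10=18
n=11: 1·11 11·1  f→[1+11]=12
q^12  k|12↦f(k): 12:12 6:6 4:4 3:3 2:2 1:1  a_12=28
q^13  k|13↦f(k): 13:13 1:1  a_13=14
q^14  k|14↦f(k): 14:14 7:7 2:2 1:1  a_14=24

13, 18, 12, 28, 14, 24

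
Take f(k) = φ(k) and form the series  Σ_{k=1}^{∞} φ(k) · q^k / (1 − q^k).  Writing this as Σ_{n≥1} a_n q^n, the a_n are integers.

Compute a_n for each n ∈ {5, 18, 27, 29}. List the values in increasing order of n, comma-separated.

d|5:{1,5}  Σφ=1+4=5
q^18  k|18↦φ(k): 1:1 2:1 3:2 6:2 9:6 18:6  a_18=18
d|27:{1,3,9,27}  Σφ=1+2+6+18=27
d|29:{1,29}  Σφ=1+28=29

5, 18, 27, 29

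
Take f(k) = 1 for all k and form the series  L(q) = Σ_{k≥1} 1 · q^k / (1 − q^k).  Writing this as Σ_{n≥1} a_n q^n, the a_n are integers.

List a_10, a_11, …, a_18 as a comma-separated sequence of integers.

4, 2, 6, 2, 4, 4, 5, 2, 6

d|10:{10,5,2,1}  Σf=1+1+1+1=4
d|11:{1,11}  Σf=1+1=2
n=12: 12·1 6·2 4·3 3·4 2·6 1·12  f→[1+1+1+1+1+1]=6
n=13: 13·1 1·13  f→[1+1]=2
n=14: 1·14 2·7 7·2 14·1  f→[1+1+1+1]=4
d|15:{15,5,3,1}  Σf=1+1+1+1=4
d|16:{1,2,4,8,16}  Σf=1+1+1+1+1=5
d|17:{17,1}  Σf=1+1=2
q^18  k|18↦f(k): 1:1 2:1 3:1 6:1 9:1 18:1  a_18=6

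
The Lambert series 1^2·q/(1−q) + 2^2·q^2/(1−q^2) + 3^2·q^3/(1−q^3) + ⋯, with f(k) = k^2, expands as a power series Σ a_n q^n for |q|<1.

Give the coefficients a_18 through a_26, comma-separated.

455, 362, 546, 500, 610, 530, 850, 651, 850

q^18  k|18↦f(k): 1:1 2:4 3:9 6:36 9:81 18:324  a_18=455
n=19: 1·19 19·1  f→[1+361]=362
n=20: 20·1 10·2 5·4 4·5 2·10 1·20  f→[400+100+25+16+4+1]=546
d|21:{21,7,3,1}  Σf=441+49+9+1=500
n=22: 22·1 11·2 2·11 1·22  f→[484+121+4+1]=610
n=23: 23·1 1·23  f→[529+1]=530
[q^24] f(1)=1,f(2)=4,f(3)=9,f(4)=16,f(6)=36,f(8)=64,f(12)=144,f(24)=576 ⇒ 850
q^25  k|25↦f(k): 25:625 5:25 1:1  a_25=651
d|26:{26,13,2,1}  Σf=676+169+4+1=850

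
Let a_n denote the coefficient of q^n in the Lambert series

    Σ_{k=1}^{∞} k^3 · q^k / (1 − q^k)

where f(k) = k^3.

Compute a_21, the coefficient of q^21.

a_21 = 9632

n=21: 1·21 3·7 7·3 21·1  f→[1+27+343+9261]=9632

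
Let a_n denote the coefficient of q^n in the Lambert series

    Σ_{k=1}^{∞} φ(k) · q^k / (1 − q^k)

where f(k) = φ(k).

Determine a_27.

[q^27] φ(1)=1,φ(3)=2,φ(9)=6,φ(27)=18 ⇒ 27

a_27 = 27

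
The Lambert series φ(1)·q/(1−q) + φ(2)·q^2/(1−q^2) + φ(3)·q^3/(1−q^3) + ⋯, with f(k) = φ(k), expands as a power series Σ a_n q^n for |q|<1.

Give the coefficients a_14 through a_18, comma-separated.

d|14:{1,2,7,14}  Σφ=1+1+6+6=14
[q^15] φ(15)=8,φ(5)=4,φ(3)=2,φ(1)=1 ⇒ 15
[q^16] φ(16)=8,φ(8)=4,φ(4)=2,φ(2)=1,φ(1)=1 ⇒ 16
[q^17] φ(1)=1,φ(17)=16 ⇒ 17
d|18:{1,2,3,6,9,18}  Σφ=1+1+2+2+6+6=18

14, 15, 16, 17, 18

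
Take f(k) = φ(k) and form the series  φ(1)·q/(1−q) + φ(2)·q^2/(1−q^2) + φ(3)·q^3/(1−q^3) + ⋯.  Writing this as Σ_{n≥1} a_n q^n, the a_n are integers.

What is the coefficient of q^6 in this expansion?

n=6: 6·1 3·2 2·3 1·6  φ→[2+2+1+1]=6

a_6 = 6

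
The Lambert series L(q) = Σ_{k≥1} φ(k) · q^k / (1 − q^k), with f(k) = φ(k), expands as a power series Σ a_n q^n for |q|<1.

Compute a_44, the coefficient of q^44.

q^44  k|44↦φ(k): 44:20 22:10 11:10 4:2 2:1 1:1  a_44=44

a_44 = 44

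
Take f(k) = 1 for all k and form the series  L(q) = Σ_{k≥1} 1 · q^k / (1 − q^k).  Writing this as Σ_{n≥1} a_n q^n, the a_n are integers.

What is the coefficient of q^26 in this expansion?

a_26 = 4

d|26:{1,2,13,26}  Σf=1+1+1+1=4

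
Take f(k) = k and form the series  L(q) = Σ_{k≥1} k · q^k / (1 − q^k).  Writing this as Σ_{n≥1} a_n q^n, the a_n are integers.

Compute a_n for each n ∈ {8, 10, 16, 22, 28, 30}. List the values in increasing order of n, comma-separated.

q^8  k|8↦f(k): 1:1 2:2 4:4 8:8  a_8=15
[q^10] f(1)=1,f(2)=2,f(5)=5,f(10)=10 ⇒ 18
[q^16] f(16)=16,f(8)=8,f(4)=4,f(2)=2,f(1)=1 ⇒ 31
[q^22] f(1)=1,f(2)=2,f(11)=11,f(22)=22 ⇒ 36
n=28: 1·28 2·14 4·7 7·4 14·2 28·1  f→[1+2+4+7+14+28]=56
q^30  k|30↦f(k): 30:30 15:15 10:10 6:6 5:5 3:3 2:2 1:1  a_30=72

15, 18, 31, 36, 56, 72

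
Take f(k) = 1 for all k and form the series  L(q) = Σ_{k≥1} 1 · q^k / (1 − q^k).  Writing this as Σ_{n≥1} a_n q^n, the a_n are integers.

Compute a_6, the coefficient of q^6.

n=6: 6·1 3·2 2·3 1·6  f→[1+1+1+1]=4

a_6 = 4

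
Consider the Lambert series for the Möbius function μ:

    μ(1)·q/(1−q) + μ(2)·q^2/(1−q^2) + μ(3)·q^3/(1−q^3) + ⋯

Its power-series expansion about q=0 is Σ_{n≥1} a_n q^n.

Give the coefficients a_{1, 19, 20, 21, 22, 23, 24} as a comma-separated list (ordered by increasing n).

1, 0, 0, 0, 0, 0, 0

d|1:{1}  Σμ=1=1
d|19:{1,19}  Σμ=1+(-1)=0
n=20: 20·1 10·2 5·4 4·5 2·10 1·20  μ→[0+1+(-1)+0+(-1)+1]=0
q^21  k|21↦μ(k): 21:1 7:-1 3:-1 1:1  a_21=0
q^22  k|22↦μ(k): 22:1 11:-1 2:-1 1:1  a_22=0
d|23:{23,1}  Σμ=(-1)+1=0
[q^24] μ(1)=1,μ(2)=-1,μ(3)=-1,μ(4)=0,μ(6)=1,μ(8)=0,μ(12)=0,μ(24)=0 ⇒ 0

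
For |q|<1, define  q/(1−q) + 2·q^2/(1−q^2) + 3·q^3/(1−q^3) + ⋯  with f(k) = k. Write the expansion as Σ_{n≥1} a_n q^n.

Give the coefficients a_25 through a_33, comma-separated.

31, 42, 40, 56, 30, 72, 32, 63, 48

[q^25] f(25)=25,f(5)=5,f(1)=1 ⇒ 31
d|26:{26,13,2,1}  Σf=26+13+2+1=42
n=27: 27·1 9·3 3·9 1·27  f→[27+9+3+1]=40
[q^28] f(1)=1,f(2)=2,f(4)=4,f(7)=7,f(14)=14,f(28)=28 ⇒ 56
d|29:{29,1}  Σf=29+1=30
[q^30] f(1)=1,f(2)=2,f(3)=3,f(5)=5,f(6)=6,f(10)=10,f(15)=15,f(30)=30 ⇒ 72
[q^31] f(31)=31,f(1)=1 ⇒ 32
d|32:{32,16,8,4,2,1}  Σf=32+16+8+4+2+1=63
[q^33] f(1)=1,f(3)=3,f(11)=11,f(33)=33 ⇒ 48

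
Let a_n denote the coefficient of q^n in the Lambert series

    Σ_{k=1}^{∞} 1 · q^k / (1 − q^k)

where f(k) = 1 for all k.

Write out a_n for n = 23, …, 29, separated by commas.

n=23: 1·23 23·1  f→[1+1]=2
d|24:{24,12,8,6,4,3,2,1}  Σf=1+1+1+1+1+1+1+1=8
[q^25] f(1)=1,f(5)=1,f(25)=1 ⇒ 3
n=26: 1·26 2·13 13·2 26·1  f→[1+1+1+1]=4
[q^27] f(1)=1,f(3)=1,f(9)=1,f(27)=1 ⇒ 4
[q^28] f(28)=1,f(14)=1,f(7)=1,f(4)=1,f(2)=1,f(1)=1 ⇒ 6
d|29:{29,1}  Σf=1+1=2

2, 8, 3, 4, 4, 6, 2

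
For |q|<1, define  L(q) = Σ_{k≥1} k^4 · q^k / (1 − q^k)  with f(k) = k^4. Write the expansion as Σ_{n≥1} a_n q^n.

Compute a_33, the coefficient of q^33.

[q^33] f(33)=1185921,f(11)=14641,f(3)=81,f(1)=1 ⇒ 1200644

a_33 = 1200644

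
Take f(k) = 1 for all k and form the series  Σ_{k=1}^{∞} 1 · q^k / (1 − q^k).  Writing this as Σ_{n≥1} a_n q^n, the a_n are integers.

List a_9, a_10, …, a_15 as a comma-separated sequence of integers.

3, 4, 2, 6, 2, 4, 4

q^9  k|9↦f(k): 1:1 3:1 9:1  a_9=3
q^10  k|10↦f(k): 10:1 5:1 2:1 1:1  a_10=4
[q^11] f(11)=1,f(1)=1 ⇒ 2
d|12:{12,6,4,3,2,1}  Σf=1+1+1+1+1+1=6
n=13: 13·1 1·13  f→[1+1]=2
d|14:{14,7,2,1}  Σf=1+1+1+1=4
d|15:{15,5,3,1}  Σf=1+1+1+1=4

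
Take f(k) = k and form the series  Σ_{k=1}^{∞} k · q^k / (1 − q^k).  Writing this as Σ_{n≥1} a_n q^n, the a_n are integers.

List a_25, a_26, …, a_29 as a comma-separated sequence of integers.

31, 42, 40, 56, 30

q^25  k|25↦f(k): 1:1 5:5 25:25  a_25=31
n=26: 1·26 2·13 13·2 26·1  f→[1+2+13+26]=42
[q^27] f(1)=1,f(3)=3,f(9)=9,f(27)=27 ⇒ 40
d|28:{1,2,4,7,14,28}  Σf=1+2+4+7+14+28=56
n=29: 1·29 29·1  f→[1+29]=30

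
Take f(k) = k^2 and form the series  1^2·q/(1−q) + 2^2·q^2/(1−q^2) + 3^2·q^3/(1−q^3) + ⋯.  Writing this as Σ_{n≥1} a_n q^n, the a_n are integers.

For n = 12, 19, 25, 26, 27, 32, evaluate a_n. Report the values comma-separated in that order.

d|12:{1,2,3,4,6,12}  Σf=1+4+9+16+36+144=210
q^19  k|19↦f(k): 19:361 1:1  a_19=362
n=25: 25·1 5·5 1·25  f→[625+25+1]=651
[q^26] f(1)=1,f(2)=4,f(13)=169,f(26)=676 ⇒ 850
[q^27] f(1)=1,f(3)=9,f(9)=81,f(27)=729 ⇒ 820
n=32: 32·1 16·2 8·4 4·8 2·16 1·32  f→[1024+256+64+16+4+1]=1365

210, 362, 651, 850, 820, 1365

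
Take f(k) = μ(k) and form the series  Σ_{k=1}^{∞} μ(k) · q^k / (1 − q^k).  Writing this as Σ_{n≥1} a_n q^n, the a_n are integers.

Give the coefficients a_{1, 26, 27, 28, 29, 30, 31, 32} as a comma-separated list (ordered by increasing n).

1, 0, 0, 0, 0, 0, 0, 0

n=1: 1·1  μ→[1]=1
[q^26] μ(1)=1,μ(2)=-1,μ(13)=-1,μ(26)=1 ⇒ 0
q^27  k|27↦μ(k): 27:0 9:0 3:-1 1:1  a_27=0
q^28  k|28↦μ(k): 28:0 14:1 7:-1 4:0 2:-1 1:1  a_28=0
d|29:{1,29}  Σμ=1+(-1)=0
n=30: 30·1 15·2 10·3 6·5 5·6 3·10 2·15 1·30  μ→[(-1)+1+1+1+(-1)+(-1)+(-1)+1]=0
[q^31] μ(31)=-1,μ(1)=1 ⇒ 0
n=32: 1·32 2·16 4·8 8·4 16·2 32·1  μ→[1+(-1)+0+0+0+0]=0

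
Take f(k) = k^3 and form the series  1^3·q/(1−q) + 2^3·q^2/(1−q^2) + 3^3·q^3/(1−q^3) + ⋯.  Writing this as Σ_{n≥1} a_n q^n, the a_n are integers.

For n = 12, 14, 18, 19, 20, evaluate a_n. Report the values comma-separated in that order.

d|12:{1,2,3,4,6,12}  Σf=1+8+27+64+216+1728=2044
n=14: 1·14 2·7 7·2 14·1  f→[1+8+343+2744]=3096
[q^18] f(1)=1,f(2)=8,f(3)=27,f(6)=216,f(9)=729,f(18)=5832 ⇒ 6813
n=19: 1·19 19·1  f→[1+6859]=6860
[q^20] f(20)=8000,f(10)=1000,f(5)=125,f(4)=64,f(2)=8,f(1)=1 ⇒ 9198

2044, 3096, 6813, 6860, 9198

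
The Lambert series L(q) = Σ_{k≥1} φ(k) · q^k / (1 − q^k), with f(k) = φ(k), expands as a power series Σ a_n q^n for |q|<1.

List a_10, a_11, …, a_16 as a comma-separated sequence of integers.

d|10:{10,5,2,1}  Σφ=4+4+1+1=10
[q^11] φ(11)=10,φ(1)=1 ⇒ 11
[q^12] φ(1)=1,φ(2)=1,φ(3)=2,φ(4)=2,φ(6)=2,φ(12)=4 ⇒ 12
d|13:{1,13}  Σφ=1+12=13
d|14:{14,7,2,1}  Σφ=6+6+1+1=14
n=15: 15·1 5·3 3·5 1·15  φ→[8+4+2+1]=15
[q^16] φ(16)=8,φ(8)=4,φ(4)=2,φ(2)=1,φ(1)=1 ⇒ 16

10, 11, 12, 13, 14, 15, 16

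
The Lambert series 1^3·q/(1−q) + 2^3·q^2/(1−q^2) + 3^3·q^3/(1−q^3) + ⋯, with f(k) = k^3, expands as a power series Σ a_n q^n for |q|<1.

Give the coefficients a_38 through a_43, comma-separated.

q^38  k|38↦f(k): 38:54872 19:6859 2:8 1:1  a_38=61740
[q^39] f(39)=59319,f(13)=2197,f(3)=27,f(1)=1 ⇒ 61544
q^40  k|40↦f(k): 1:1 2:8 4:64 5:125 8:512 10:1000 20:8000 40:64000  a_40=73710
n=41: 41·1 1·41  f→[68921+1]=68922
[q^42] f(1)=1,f(2)=8,f(3)=27,f(6)=216,f(7)=343,f(14)=2744,f(21)=9261,f(42)=74088 ⇒ 86688
[q^43] f(1)=1,f(43)=79507 ⇒ 79508

61740, 61544, 73710, 68922, 86688, 79508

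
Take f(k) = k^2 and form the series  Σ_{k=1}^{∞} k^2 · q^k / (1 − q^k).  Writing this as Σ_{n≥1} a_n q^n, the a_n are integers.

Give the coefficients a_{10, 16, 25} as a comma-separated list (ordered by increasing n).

q^10  k|10↦f(k): 10:100 5:25 2:4 1:1  a_10=130
n=16: 16·1 8·2 4·4 2·8 1·16  f→[256+64+16+4+1]=341
d|25:{1,5,25}  Σf=1+25+625=651

130, 341, 651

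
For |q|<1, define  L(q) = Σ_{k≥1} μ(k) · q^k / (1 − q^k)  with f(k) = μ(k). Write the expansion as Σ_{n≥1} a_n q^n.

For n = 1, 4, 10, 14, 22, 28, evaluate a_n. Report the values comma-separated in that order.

1, 0, 0, 0, 0, 0

n=1: 1·1  μ→[1]=1
n=4: 1·4 2·2 4·1  μ→[1+(-1)+0]=0
q^10  k|10↦μ(k): 10:1 5:-1 2:-1 1:1  a_10=0
[q^14] μ(14)=1,μ(7)=-1,μ(2)=-1,μ(1)=1 ⇒ 0
q^22  k|22↦μ(k): 1:1 2:-1 11:-1 22:1  a_22=0
n=28: 1·28 2·14 4·7 7·4 14·2 28·1  μ→[1+(-1)+0+(-1)+1+0]=0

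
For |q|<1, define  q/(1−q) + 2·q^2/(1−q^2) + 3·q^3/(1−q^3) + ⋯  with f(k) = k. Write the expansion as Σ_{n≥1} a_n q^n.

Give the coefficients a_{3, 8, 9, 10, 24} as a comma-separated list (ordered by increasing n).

4, 15, 13, 18, 60

[q^3] f(1)=1,f(3)=3 ⇒ 4
d|8:{8,4,2,1}  Σf=8+4+2+1=15
q^9  k|9↦f(k): 9:9 3:3 1:1  a_9=13
n=10: 10·1 5·2 2·5 1·10  f→[10+5+2+1]=18
[q^24] f(1)=1,f(2)=2,f(3)=3,f(4)=4,f(6)=6,f(8)=8,f(12)=12,f(24)=24 ⇒ 60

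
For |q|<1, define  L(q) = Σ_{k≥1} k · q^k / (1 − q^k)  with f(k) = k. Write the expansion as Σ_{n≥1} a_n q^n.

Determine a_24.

[q^24] f(1)=1,f(2)=2,f(3)=3,f(4)=4,f(6)=6,f(8)=8,f(12)=12,f(24)=24 ⇒ 60

a_24 = 60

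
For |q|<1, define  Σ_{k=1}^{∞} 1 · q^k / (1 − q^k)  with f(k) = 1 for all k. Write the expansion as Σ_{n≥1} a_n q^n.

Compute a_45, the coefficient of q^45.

a_45 = 6

d|45:{45,15,9,5,3,1}  Σf=1+1+1+1+1+1=6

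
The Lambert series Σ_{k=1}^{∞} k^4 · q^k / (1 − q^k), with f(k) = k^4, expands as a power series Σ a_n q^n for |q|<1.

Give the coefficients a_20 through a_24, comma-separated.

170898, 196964, 248914, 279842, 358258

n=20: 20·1 10·2 5·4 4·5 2·10 1·20  f→[160000+10000+625+256+16+1]=170898
[q^21] f(21)=194481,f(7)=2401,f(3)=81,f(1)=1 ⇒ 196964
[q^22] f(1)=1,f(2)=16,f(11)=14641,f(22)=234256 ⇒ 248914
[q^23] f(23)=279841,f(1)=1 ⇒ 279842
d|24:{1,2,3,4,6,8,12,24}  Σf=1+16+81+256+1296+4096+20736+331776=358258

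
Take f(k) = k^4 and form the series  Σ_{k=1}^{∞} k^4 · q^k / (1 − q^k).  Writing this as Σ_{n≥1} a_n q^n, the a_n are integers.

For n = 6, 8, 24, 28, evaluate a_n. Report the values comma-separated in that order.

1394, 4369, 358258, 655746

d|6:{6,3,2,1}  Σf=1296+81+16+1=1394
[q^8] f(8)=4096,f(4)=256,f(2)=16,f(1)=1 ⇒ 4369
n=24: 1·24 2·12 3·8 4·6 6·4 8·3 12·2 24·1  f→[1+16+81+256+1296+4096+20736+331776]=358258
n=28: 28·1 14·2 7·4 4·7 2·14 1·28  f→[614656+38416+2401+256+16+1]=655746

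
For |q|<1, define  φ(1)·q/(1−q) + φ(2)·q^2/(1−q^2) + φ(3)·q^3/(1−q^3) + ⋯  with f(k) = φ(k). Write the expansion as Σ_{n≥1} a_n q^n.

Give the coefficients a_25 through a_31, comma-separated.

n=25: 1·25 5·5 25·1  φ→[1+4+20]=25
n=26: 1·26 2·13 13·2 26·1  φ→[1+1+12+12]=26
q^27  k|27↦φ(k): 27:18 9:6 3:2 1:1  a_27=27
n=28: 1·28 2·14 4·7 7·4 14·2 28·1  φ→[1+1+2+6+6+12]=28
q^29  k|29↦φ(k): 29:28 1:1  a_29=29
n=30: 30·1 15·2 10·3 6·5 5·6 3·10 2·15 1·30  φ→[8+8+4+2+4+2+1+1]=30
n=31: 31·1 1·31  φ→[30+1]=31

25, 26, 27, 28, 29, 30, 31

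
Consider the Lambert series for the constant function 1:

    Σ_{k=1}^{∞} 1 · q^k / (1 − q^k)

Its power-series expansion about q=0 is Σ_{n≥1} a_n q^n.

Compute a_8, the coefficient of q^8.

n=8: 8·1 4·2 2·4 1·8  f→[1+1+1+1]=4

a_8 = 4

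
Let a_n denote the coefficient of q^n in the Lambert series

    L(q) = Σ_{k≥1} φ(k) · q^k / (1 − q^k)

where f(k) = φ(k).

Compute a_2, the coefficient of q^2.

d|2:{2,1}  Σφ=1+1=2

a_2 = 2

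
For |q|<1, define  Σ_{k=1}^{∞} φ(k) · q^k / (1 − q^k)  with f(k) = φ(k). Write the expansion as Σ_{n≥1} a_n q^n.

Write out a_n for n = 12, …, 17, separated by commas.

[q^12] φ(12)=4,φ(6)=2,φ(4)=2,φ(3)=2,φ(2)=1,φ(1)=1 ⇒ 12
d|13:{1,13}  Σφ=1+12=13
d|14:{14,7,2,1}  Σφ=6+6+1+1=14
n=15: 15·1 5·3 3·5 1·15  φ→[8+4+2+1]=15
d|16:{1,2,4,8,16}  Σφ=1+1+2+4+8=16
d|17:{1,17}  Σφ=1+16=17

12, 13, 14, 15, 16, 17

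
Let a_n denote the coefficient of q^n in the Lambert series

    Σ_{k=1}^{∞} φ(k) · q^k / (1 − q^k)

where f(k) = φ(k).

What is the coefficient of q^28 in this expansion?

q^28  k|28↦φ(k): 28:12 14:6 7:6 4:2 2:1 1:1  a_28=28

a_28 = 28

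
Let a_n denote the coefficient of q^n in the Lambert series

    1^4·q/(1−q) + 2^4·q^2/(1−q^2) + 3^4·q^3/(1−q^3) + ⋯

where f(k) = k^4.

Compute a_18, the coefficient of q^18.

q^18  k|18↦f(k): 18:104976 9:6561 6:1296 3:81 2:16 1:1  a_18=112931

a_18 = 112931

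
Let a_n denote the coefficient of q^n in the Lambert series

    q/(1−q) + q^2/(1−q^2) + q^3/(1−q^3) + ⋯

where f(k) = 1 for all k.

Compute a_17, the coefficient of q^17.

n=17: 1·17 17·1  f→[1+1]=2

a_17 = 2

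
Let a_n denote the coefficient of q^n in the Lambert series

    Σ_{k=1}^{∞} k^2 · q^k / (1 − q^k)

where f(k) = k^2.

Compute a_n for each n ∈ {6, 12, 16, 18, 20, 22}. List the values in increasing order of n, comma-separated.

n=6: 1·6 2·3 3·2 6·1  f→[1+4+9+36]=50
d|12:{1,2,3,4,6,12}  Σf=1+4+9+16+36+144=210
q^16  k|16↦f(k): 16:256 8:64 4:16 2:4 1:1  a_16=341
n=18: 1·18 2·9 3·6 6·3 9·2 18·1  f→[1+4+9+36+81+324]=455
[q^20] f(20)=400,f(10)=100,f(5)=25,f(4)=16,f(2)=4,f(1)=1 ⇒ 546
q^22  k|22↦f(k): 22:484 11:121 2:4 1:1  a_22=610

50, 210, 341, 455, 546, 610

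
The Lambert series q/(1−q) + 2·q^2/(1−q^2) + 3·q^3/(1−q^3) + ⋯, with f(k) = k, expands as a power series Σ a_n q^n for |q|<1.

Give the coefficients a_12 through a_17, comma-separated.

[q^12] f(12)=12,f(6)=6,f(4)=4,f(3)=3,f(2)=2,f(1)=1 ⇒ 28
q^13  k|13↦f(k): 1:1 13:13  a_13=14
[q^14] f(1)=1,f(2)=2,f(7)=7,f(14)=14 ⇒ 24
q^15  k|15↦f(k): 1:1 3:3 5:5 15:15  a_15=24
q^16  k|16↦f(k): 1:1 2:2 4:4 8:8 16:16  a_16=31
q^17  k|17↦f(k): 17:17 1:1  a_17=18

28, 14, 24, 24, 31, 18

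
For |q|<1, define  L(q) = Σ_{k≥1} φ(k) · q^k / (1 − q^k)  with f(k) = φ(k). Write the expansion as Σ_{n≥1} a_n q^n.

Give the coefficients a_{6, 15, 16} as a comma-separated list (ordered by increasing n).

d|6:{1,2,3,6}  Σφ=1+1+2+2=6
[q^15] φ(15)=8,φ(5)=4,φ(3)=2,φ(1)=1 ⇒ 15
d|16:{1,2,4,8,16}  Σφ=1+1+2+4+8=16

6, 15, 16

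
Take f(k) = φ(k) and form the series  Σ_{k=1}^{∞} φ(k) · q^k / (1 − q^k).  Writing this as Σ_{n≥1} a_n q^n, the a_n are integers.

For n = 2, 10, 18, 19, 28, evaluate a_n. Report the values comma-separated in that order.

n=2: 1·2 2·1  φ→[1+1]=2
[q^10] φ(1)=1,φ(2)=1,φ(5)=4,φ(10)=4 ⇒ 10
[q^18] φ(1)=1,φ(2)=1,φ(3)=2,φ(6)=2,φ(9)=6,φ(18)=6 ⇒ 18
[q^19] φ(1)=1,φ(19)=18 ⇒ 19
q^28  k|28↦φ(k): 1:1 2:1 4:2 7:6 14:6 28:12  a_28=28

2, 10, 18, 19, 28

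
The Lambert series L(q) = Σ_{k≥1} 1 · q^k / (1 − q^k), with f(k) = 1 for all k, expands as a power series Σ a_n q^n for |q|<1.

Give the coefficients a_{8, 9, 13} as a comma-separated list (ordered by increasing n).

q^8  k|8↦f(k): 8:1 4:1 2:1 1:1  a_8=4
d|9:{9,3,1}  Σf=1+1+1=3
q^13  k|13↦f(k): 13:1 1:1  a_13=2

4, 3, 2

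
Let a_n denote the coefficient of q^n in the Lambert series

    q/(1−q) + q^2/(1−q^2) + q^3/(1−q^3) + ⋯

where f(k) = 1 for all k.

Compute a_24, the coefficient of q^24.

[q^24] f(1)=1,f(2)=1,f(3)=1,f(4)=1,f(6)=1,f(8)=1,f(12)=1,f(24)=1 ⇒ 8

a_24 = 8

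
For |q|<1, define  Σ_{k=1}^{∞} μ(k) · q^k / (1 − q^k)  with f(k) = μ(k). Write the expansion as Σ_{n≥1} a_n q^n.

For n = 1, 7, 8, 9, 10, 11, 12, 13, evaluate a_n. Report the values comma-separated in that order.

1, 0, 0, 0, 0, 0, 0, 0

n=1: 1·1  μ→[1]=1
d|7:{7,1}  Σμ=(-1)+1=0
n=8: 8·1 4·2 2·4 1·8  μ→[0+0+(-1)+1]=0
d|9:{9,3,1}  Σμ=0+(-1)+1=0
[q^10] μ(10)=1,μ(5)=-1,μ(2)=-1,μ(1)=1 ⇒ 0
q^11  k|11↦μ(k): 1:1 11:-1  a_11=0
q^12  k|12↦μ(k): 12:0 6:1 4:0 3:-1 2:-1 1:1  a_12=0
n=13: 13·1 1·13  μ→[(-1)+1]=0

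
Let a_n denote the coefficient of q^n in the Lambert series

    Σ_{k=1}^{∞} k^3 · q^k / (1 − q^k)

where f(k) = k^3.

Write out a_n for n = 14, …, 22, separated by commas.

3096, 3528, 4681, 4914, 6813, 6860, 9198, 9632, 11988

q^14  k|14↦f(k): 14:2744 7:343 2:8 1:1  a_14=3096
[q^15] f(15)=3375,f(5)=125,f(3)=27,f(1)=1 ⇒ 3528
n=16: 1·16 2·8 4·4 8·2 16·1  f→[1+8+64+512+4096]=4681
n=17: 17·1 1·17  f→[4913+1]=4914
n=18: 1·18 2·9 3·6 6·3 9·2 18·1  f→[1+8+27+216+729+5832]=6813
d|19:{1,19}  Σf=1+6859=6860
[q^20] f(1)=1,f(2)=8,f(4)=64,f(5)=125,f(10)=1000,f(20)=8000 ⇒ 9198
q^21  k|21↦f(k): 1:1 3:27 7:343 21:9261  a_21=9632
d|22:{22,11,2,1}  Σf=10648+1331+8+1=11988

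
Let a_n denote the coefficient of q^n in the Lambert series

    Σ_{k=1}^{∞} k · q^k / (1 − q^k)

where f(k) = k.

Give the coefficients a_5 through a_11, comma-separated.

6, 12, 8, 15, 13, 18, 12

d|5:{5,1}  Σf=5+1=6
[q^6] f(6)=6,f(3)=3,f(2)=2,f(1)=1 ⇒ 12
q^7  k|7↦f(k): 1:1 7:7  a_7=8
n=8: 8·1 4·2 2·4 1·8  f→[8+4+2+1]=15
q^9  k|9↦f(k): 1:1 3:3 9:9  a_9=13
d|10:{10,5,2,1}  Σf=10+5+2+1=18
[q^11] f(1)=1,f(11)=11 ⇒ 12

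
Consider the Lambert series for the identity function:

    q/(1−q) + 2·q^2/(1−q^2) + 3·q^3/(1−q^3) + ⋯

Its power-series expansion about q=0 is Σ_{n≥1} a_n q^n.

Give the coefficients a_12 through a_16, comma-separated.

[q^12] f(12)=12,f(6)=6,f(4)=4,f(3)=3,f(2)=2,f(1)=1 ⇒ 28
n=13: 13·1 1·13  f→[13+1]=14
d|14:{14,7,2,1}  Σf=14+7+2+1=24
q^15  k|15↦f(k): 1:1 3:3 5:5 15:15  a_15=24
d|16:{1,2,4,8,16}  Σf=1+2+4+8+16=31

28, 14, 24, 24, 31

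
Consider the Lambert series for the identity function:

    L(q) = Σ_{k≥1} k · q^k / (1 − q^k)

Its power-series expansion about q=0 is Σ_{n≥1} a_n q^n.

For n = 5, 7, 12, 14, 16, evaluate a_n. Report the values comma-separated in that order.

n=5: 1·5 5·1  f→[1+5]=6
n=7: 7·1 1·7  f→[7+1]=8
q^12  k|12↦f(k): 1:1 2:2 3:3 4:4 6:6 12:12  a_12=28
d|14:{1,2,7,14}  Σf=1+2+7+14=24
d|16:{16,8,4,2,1}  Σf=16+8+4+2+1=31

6, 8, 28, 24, 31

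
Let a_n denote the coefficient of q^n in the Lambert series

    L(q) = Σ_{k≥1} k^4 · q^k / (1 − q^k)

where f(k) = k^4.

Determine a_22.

a_22 = 248914

n=22: 1·22 2·11 11·2 22·1  f→[1+16+14641+234256]=248914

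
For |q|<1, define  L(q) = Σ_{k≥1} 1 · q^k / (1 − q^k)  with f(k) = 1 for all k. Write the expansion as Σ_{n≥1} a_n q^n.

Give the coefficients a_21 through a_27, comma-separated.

n=21: 1·21 3·7 7·3 21·1  f→[1+1+1+1]=4
n=22: 1·22 2·11 11·2 22·1  f→[1+1+1+1]=4
[q^23] f(23)=1,f(1)=1 ⇒ 2
q^24  k|24↦f(k): 1:1 2:1 3:1 4:1 6:1 8:1 12:1 24:1  a_24=8
d|25:{25,5,1}  Σf=1+1+1=3
n=26: 26·1 13·2 2·13 1·26  f→[1+1+1+1]=4
d|27:{1,3,9,27}  Σf=1+1+1+1=4

4, 4, 2, 8, 3, 4, 4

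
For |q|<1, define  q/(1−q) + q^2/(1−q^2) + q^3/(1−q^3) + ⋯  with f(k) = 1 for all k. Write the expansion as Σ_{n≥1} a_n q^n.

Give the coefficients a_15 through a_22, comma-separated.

[q^15] f(1)=1,f(3)=1,f(5)=1,f(15)=1 ⇒ 4
[q^16] f(1)=1,f(2)=1,f(4)=1,f(8)=1,f(16)=1 ⇒ 5
d|17:{17,1}  Σf=1+1=2
q^18  k|18↦f(k): 1:1 2:1 3:1 6:1 9:1 18:1  a_18=6
n=19: 19·1 1·19  f→[1+1]=2
[q^20] f(1)=1,f(2)=1,f(4)=1,f(5)=1,f(10)=1,f(20)=1 ⇒ 6
[q^21] f(1)=1,f(3)=1,f(7)=1,f(21)=1 ⇒ 4
q^22  k|22↦f(k): 22:1 11:1 2:1 1:1  a_22=4

4, 5, 2, 6, 2, 6, 4, 4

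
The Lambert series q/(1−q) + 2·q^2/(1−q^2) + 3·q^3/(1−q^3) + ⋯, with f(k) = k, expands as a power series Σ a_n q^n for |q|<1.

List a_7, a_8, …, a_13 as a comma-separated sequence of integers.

n=7: 7·1 1·7  f→[7+1]=8
q^8  k|8↦f(k): 1:1 2:2 4:4 8:8  a_8=15
[q^9] f(9)=9,f(3)=3,f(1)=1 ⇒ 13
q^10  k|10↦f(k): 10:10 5:5 2:2 1:1  a_10=18
q^11  k|11↦f(k): 1:1 11:11  a_11=12
[q^12] f(1)=1,f(2)=2,f(3)=3,f(4)=4,f(6)=6,f(12)=12 ⇒ 28
[q^13] f(13)=13,f(1)=1 ⇒ 14

8, 15, 13, 18, 12, 28, 14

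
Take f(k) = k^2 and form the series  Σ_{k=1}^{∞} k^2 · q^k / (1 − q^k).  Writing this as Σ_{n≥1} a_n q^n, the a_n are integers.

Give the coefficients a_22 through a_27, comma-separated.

610, 530, 850, 651, 850, 820

n=22: 22·1 11·2 2·11 1·22  f→[484+121+4+1]=610
d|23:{23,1}  Σf=529+1=530
[q^24] f(1)=1,f(2)=4,f(3)=9,f(4)=16,f(6)=36,f(8)=64,f(12)=144,f(24)=576 ⇒ 850
n=25: 25·1 5·5 1·25  f→[625+25+1]=651
d|26:{1,2,13,26}  Σf=1+4+169+676=850
d|27:{27,9,3,1}  Σf=729+81+9+1=820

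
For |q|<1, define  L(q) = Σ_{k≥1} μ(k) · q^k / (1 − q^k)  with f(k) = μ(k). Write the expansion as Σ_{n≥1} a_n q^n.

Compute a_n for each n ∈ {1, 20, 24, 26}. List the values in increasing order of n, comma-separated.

1, 0, 0, 0

d|1:{1}  Σμ=1=1
q^20  k|20↦μ(k): 1:1 2:-1 4:0 5:-1 10:1 20:0  a_20=0
d|24:{1,2,3,4,6,8,12,24}  Σμ=1+(-1)+(-1)+0+1+0+0+0=0
q^26  k|26↦μ(k): 1:1 2:-1 13:-1 26:1  a_26=0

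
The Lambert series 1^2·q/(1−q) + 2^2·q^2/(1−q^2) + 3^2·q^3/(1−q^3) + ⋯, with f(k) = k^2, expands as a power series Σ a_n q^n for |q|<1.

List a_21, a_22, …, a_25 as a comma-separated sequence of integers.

500, 610, 530, 850, 651

d|21:{1,3,7,21}  Σf=1+9+49+441=500
n=22: 22·1 11·2 2·11 1·22  f→[484+121+4+1]=610
q^23  k|23↦f(k): 1:1 23:529  a_23=530
[q^24] f(1)=1,f(2)=4,f(3)=9,f(4)=16,f(6)=36,f(8)=64,f(12)=144,f(24)=576 ⇒ 850
n=25: 25·1 5·5 1·25  f→[625+25+1]=651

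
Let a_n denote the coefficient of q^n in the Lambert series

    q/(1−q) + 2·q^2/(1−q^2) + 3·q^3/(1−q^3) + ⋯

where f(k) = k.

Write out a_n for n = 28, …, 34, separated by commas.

q^28  k|28↦f(k): 1:1 2:2 4:4 7:7 14:14 28:28  a_28=56
n=29: 1·29 29·1  f→[1+29]=30
d|30:{1,2,3,5,6,10,15,30}  Σf=1+2+3+5+6+10+15+30=72
q^31  k|31↦f(k): 1:1 31:31  a_31=32
d|32:{1,2,4,8,16,32}  Σf=1+2+4+8+16+32=63
q^33  k|33↦f(k): 33:33 11:11 3:3 1:1  a_33=48
[q^34] f(34)=34,f(17)=17,f(2)=2,f(1)=1 ⇒ 54

56, 30, 72, 32, 63, 48, 54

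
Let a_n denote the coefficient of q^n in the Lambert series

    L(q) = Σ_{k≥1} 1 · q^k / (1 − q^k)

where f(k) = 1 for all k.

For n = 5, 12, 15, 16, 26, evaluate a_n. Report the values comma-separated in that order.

n=5: 1·5 5·1  f→[1+1]=2
n=12: 1·12 2·6 3·4 4·3 6·2 12·1  f→[1+1+1+1+1+1]=6
d|15:{1,3,5,15}  Σf=1+1+1+1=4
[q^16] f(1)=1,f(2)=1,f(4)=1,f(8)=1,f(16)=1 ⇒ 5
n=26: 1·26 2·13 13·2 26·1  f→[1+1+1+1]=4

2, 6, 4, 5, 4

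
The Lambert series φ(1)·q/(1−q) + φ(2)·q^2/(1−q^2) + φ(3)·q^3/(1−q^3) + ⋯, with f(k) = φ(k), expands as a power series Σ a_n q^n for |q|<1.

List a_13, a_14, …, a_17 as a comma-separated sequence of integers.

[q^13] φ(13)=12,φ(1)=1 ⇒ 13
n=14: 14·1 7·2 2·7 1·14  φ→[6+6+1+1]=14
[q^15] φ(1)=1,φ(3)=2,φ(5)=4,φ(15)=8 ⇒ 15
n=16: 1·16 2·8 4·4 8·2 16·1  φ→[1+1+2+4+8]=16
d|17:{1,17}  Σφ=1+16=17

13, 14, 15, 16, 17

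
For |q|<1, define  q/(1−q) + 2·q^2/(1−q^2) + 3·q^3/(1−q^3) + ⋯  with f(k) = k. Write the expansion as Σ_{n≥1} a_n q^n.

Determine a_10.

a_10 = 18

n=10: 1·10 2·5 5·2 10·1  f→[1+2+5+10]=18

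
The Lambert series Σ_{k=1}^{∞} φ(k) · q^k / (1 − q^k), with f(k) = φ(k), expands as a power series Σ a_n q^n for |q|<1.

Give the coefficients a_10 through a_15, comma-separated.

d|10:{10,5,2,1}  Σφ=4+4+1+1=10
d|11:{1,11}  Σφ=1+10=11
n=12: 12·1 6·2 4·3 3·4 2·6 1·12  φ→[4+2+2+2+1+1]=12
q^13  k|13↦φ(k): 13:12 1:1  a_13=13
q^14  k|14↦φ(k): 14:6 7:6 2:1 1:1  a_14=14
n=15: 15·1 5·3 3·5 1·15  φ→[8+4+2+1]=15

10, 11, 12, 13, 14, 15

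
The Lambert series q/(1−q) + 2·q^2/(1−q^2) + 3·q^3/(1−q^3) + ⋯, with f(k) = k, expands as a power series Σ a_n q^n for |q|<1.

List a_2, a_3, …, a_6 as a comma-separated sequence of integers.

3, 4, 7, 6, 12

d|2:{2,1}  Σf=2+1=3
d|3:{1,3}  Σf=1+3=4
n=4: 4·1 2·2 1·4  f→[4+2+1]=7
q^5  k|5↦f(k): 5:5 1:1  a_5=6
d|6:{6,3,2,1}  Σf=6+3+2+1=12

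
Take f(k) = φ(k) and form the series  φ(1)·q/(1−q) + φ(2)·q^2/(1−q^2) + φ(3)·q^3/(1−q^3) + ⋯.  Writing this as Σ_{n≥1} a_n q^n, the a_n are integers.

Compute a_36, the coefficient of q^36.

q^36  k|36↦φ(k): 36:12 18:6 12:4 9:6 6:2 4:2 3:2 2:1 1:1  a_36=36

a_36 = 36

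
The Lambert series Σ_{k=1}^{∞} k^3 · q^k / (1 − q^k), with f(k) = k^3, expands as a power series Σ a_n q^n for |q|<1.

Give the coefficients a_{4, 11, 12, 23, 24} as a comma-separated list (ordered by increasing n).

[q^4] f(1)=1,f(2)=8,f(4)=64 ⇒ 73
[q^11] f(11)=1331,f(1)=1 ⇒ 1332
d|12:{1,2,3,4,6,12}  Σf=1+8+27+64+216+1728=2044
n=23: 23·1 1·23  f→[12167+1]=12168
d|24:{24,12,8,6,4,3,2,1}  Σf=13824+1728+512+216+64+27+8+1=16380

73, 1332, 2044, 12168, 16380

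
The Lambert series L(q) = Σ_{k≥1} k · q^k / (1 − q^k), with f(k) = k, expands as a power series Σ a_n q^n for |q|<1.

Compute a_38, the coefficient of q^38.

a_38 = 60

n=38: 1·38 2·19 19·2 38·1  f→[1+2+19+38]=60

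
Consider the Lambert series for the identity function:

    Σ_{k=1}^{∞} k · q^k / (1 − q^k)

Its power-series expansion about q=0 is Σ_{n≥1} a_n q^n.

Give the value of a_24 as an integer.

a_24 = 60

d|24:{1,2,3,4,6,8,12,24}  Σf=1+2+3+4+6+8+12+24=60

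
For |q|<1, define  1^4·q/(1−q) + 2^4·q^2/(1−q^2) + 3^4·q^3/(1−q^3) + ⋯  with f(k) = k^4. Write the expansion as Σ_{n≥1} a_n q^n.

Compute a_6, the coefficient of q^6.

q^6  k|6↦f(k): 1:1 2:16 3:81 6:1296  a_6=1394

a_6 = 1394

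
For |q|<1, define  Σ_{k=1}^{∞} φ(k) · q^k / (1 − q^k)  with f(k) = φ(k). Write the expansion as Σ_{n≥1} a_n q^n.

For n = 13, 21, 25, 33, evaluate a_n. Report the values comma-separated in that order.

q^13  k|13↦φ(k): 1:1 13:12  a_13=13
[q^21] φ(1)=1,φ(3)=2,φ(7)=6,φ(21)=12 ⇒ 21
d|25:{1,5,25}  Σφ=1+4+20=25
d|33:{1,3,11,33}  Σφ=1+2+10+20=33

13, 21, 25, 33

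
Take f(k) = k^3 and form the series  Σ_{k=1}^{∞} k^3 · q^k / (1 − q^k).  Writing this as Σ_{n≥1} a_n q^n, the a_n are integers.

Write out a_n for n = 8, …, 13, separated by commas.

585, 757, 1134, 1332, 2044, 2198

[q^8] f(8)=512,f(4)=64,f(2)=8,f(1)=1 ⇒ 585
d|9:{1,3,9}  Σf=1+27+729=757
[q^10] f(10)=1000,f(5)=125,f(2)=8,f(1)=1 ⇒ 1134
d|11:{11,1}  Σf=1331+1=1332
d|12:{1,2,3,4,6,12}  Σf=1+8+27+64+216+1728=2044
[q^13] f(1)=1,f(13)=2197 ⇒ 2198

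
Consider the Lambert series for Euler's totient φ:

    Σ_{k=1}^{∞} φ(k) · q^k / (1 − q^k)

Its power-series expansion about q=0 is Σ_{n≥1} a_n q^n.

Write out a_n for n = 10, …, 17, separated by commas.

d|10:{1,2,5,10}  Σφ=1+1+4+4=10
[q^11] φ(1)=1,φ(11)=10 ⇒ 11
[q^12] φ(12)=4,φ(6)=2,φ(4)=2,φ(3)=2,φ(2)=1,φ(1)=1 ⇒ 12
q^13  k|13↦φ(k): 13:12 1:1  a_13=13
q^14  k|14↦φ(k): 1:1 2:1 7:6 14:6  a_14=14
q^15  k|15↦φ(k): 15:8 5:4 3:2 1:1  a_15=15
[q^16] φ(1)=1,φ(2)=1,φ(4)=2,φ(8)=4,φ(16)=8 ⇒ 16
d|17:{1,17}  Σφ=1+16=17

10, 11, 12, 13, 14, 15, 16, 17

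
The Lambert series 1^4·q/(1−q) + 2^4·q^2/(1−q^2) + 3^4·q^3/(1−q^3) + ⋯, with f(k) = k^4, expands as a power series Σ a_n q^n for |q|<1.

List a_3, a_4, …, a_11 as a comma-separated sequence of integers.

82, 273, 626, 1394, 2402, 4369, 6643, 10642, 14642

d|3:{3,1}  Σf=81+1=82
[q^4] f(4)=256,f(2)=16,f(1)=1 ⇒ 273
d|5:{5,1}  Σf=625+1=626
q^6  k|6↦f(k): 6:1296 3:81 2:16 1:1  a_6=1394
q^7  k|7↦f(k): 7:2401 1:1  a_7=2402
[q^8] f(1)=1,f(2)=16,f(4)=256,f(8)=4096 ⇒ 4369
[q^9] f(9)=6561,f(3)=81,f(1)=1 ⇒ 6643
[q^10] f(10)=10000,f(5)=625,f(2)=16,f(1)=1 ⇒ 10642
d|11:{1,11}  Σf=1+14641=14642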